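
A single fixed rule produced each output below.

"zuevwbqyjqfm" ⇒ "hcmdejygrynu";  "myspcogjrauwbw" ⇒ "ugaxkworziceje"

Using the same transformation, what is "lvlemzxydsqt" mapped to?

tdtmuhfglayb

The rule is to shift every letter 8 places forward in the alphabet (wrapping around).
"lvlemzxydsqt" → "tdtmuhfglayb".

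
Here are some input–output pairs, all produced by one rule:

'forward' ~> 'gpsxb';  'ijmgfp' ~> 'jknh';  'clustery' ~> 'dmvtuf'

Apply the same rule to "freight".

gsfjh

What's happening: delete the last 2 characters, then shift every letter 1 place forward in the alphabet (wrapping around).
Working it through for "freight": intermediate "freig", final "gsfjh".
(Check on "ijmgfp": → "ijmg" → "jknh" ✓)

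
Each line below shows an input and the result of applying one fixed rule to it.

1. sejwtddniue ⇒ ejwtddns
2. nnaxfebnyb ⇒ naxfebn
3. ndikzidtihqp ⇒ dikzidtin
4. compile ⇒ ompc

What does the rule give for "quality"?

ualq

The rule is to delete the last 3 characters, then move the first character to the end.
Applying both steps to "quality": "qual", then "ualq".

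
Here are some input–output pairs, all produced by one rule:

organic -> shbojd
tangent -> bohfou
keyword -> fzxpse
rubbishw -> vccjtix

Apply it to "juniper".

Looking at the pairs, the operation is to delete the first character, then shift every letter 1 place forward in the alphabet (wrapping around).
"juniper" → "uniper" → "vojqfs".

vojqfs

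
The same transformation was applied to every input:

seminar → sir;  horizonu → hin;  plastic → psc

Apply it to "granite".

gne

Rule — keep one character in every 3, starting at position 1 (positions 1st, 4th, 7th, ...).
"granite" → "gne".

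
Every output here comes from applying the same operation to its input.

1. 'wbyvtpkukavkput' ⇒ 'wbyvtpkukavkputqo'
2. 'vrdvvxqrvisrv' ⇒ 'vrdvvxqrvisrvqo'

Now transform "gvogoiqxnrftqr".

gvogoiqxnrftqrqo

Rule — append "qo".
"gvogoiqxnrftqr" → "gvogoiqxnrftqrqo".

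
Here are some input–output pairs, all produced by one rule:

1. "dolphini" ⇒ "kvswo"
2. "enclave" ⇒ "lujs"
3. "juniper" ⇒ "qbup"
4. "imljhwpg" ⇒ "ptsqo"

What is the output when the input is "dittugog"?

kpaab

In each case the input is transformed by: shift every letter 7 places forward in the alphabet (wrapping around), then delete the last 3 characters.
Working it through for "dittugog": intermediate "kpaabnvn", final "kpaab".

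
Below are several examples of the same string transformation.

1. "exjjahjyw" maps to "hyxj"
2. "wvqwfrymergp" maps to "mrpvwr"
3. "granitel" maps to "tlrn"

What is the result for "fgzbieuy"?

The rule is to keep every other character starting from the second (positions 2nd, 4th, 6th, ...), then swap the front and back halves of the string.
Applying that to "fgzbieuy" gives "eygb".

eygb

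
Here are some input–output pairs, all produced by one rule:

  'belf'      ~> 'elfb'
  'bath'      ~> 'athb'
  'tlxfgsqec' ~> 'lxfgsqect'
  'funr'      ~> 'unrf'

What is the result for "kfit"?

In each case the input is transformed by: move the first character to the end.
For "kfit" the result is "fitk".

fitk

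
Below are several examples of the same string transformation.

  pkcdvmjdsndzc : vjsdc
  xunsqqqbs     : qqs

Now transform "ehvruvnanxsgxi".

unnsx

In each case the input is transformed by: delete the first 3 characters, then keep every other character starting from the second (positions 2nd, 4th, 6th, ...).
Working it through for "ehvruvnanxsgxi": intermediate "ruvnanxsgxi", final "unnsx".
(Check on "pkcdvmjdsndzc": → "dvmjdsndzc" → "vjsdc" ✓)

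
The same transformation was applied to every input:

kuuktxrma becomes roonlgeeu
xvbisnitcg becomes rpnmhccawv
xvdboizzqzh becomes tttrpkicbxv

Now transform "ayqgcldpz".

tskjfaxwu

Looking at the pairs, the operation is to sort the characters into reverse alphabetical order, then shift every letter 6 places backward in the alphabet (wrapping around).
"ayqgcldpz" → "tskjfaxwu".
(Check on "kuuktxrma": → "xuutrmkka" → "roonlgeeu" ✓)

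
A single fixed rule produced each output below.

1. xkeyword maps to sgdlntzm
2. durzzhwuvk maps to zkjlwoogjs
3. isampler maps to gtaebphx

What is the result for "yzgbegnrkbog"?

In each case the input is transformed by: reverse the string, then shift every letter 11 places backward in the alphabet (wrapping around).
"yzgbegnrkbog" → "vdqzgcvtqvon".

vdqzgcvtqvon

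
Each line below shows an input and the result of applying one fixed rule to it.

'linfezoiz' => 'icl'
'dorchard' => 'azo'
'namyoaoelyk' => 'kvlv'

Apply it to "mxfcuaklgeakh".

jzhbe

The pattern: shift every letter 3 places backward in the alphabet (wrapping around), then keep one character in every 3, starting at position 1 (positions 1st, 4th, 7th, ...).
On "mxfcuaklgeakh": the first step gives "juczrxhidbxhe", and the second then gives "jzhbe".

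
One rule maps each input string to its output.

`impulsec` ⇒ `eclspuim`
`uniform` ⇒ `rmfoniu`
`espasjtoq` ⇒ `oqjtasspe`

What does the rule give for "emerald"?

Rule — reverse the string, then swap each adjacent pair of characters (1↔2, 3↔4, ...).
Applying that to "emerald" gives "ldramee".

ldramee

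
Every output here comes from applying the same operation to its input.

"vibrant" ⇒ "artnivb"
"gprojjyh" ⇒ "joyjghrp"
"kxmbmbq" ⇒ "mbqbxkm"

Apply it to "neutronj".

The pattern: move the first 3 characters to the end (rotate left by 3), then swap each adjacent pair of characters (1↔2, 3↔4, ...).
Applying both steps to "neutronj": "tronjneu", then "rtnonjue".
(Check on "kxmbmbq": → "bmbqkxm" → "mbqbxkm" ✓)

rtnonjue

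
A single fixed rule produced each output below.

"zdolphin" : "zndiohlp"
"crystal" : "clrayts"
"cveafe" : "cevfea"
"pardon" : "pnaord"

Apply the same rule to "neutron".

Looking at the pairs, the operation is to take characters alternately from the front and the back (1st, last, 2nd, 2nd-last, ...).
On "neutron" that produces "nneourt".

nneourt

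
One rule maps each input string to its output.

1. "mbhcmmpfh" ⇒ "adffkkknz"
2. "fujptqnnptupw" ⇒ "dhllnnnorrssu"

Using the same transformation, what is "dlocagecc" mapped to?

Looking at the pairs, the operation is to shift every letter 2 places backward in the alphabet (wrapping around), then sort the characters into alphabetical order.
For "dlocagecc" the result is "aaabcejmy".

aaabcejmy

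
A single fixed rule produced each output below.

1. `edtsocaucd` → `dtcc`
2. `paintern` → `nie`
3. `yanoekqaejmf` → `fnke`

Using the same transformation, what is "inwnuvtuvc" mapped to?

In each case the input is transformed by: move the last character to the front, then keep one character in every 3, starting at position 1 (positions 1st, 4th, 7th, ...).
"inwnuvtuvc" → "cinwnuvtuv" → "cwvv".

cwvv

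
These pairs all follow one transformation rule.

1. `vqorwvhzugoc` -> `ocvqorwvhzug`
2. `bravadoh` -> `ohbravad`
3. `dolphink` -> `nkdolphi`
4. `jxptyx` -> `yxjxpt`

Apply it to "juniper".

The transformation: move the last 2 characters to the front (rotate right by 2).
On "juniper" that produces "erjunip".

erjunip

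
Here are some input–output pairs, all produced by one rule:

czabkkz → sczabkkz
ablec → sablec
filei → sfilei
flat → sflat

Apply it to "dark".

Each output is the input with this applied: prepend "s".
Applying that to "dark" gives "sdark".

sdark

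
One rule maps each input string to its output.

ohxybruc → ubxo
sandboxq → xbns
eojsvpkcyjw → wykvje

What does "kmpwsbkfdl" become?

Each output is the input with this applied: keep every other character starting from the first (positions 1st, 3rd, 5th, ...), then reverse the string.
Working it through for "kmpwsbkfdl": intermediate "kpskd", final "dkspk".

dkspk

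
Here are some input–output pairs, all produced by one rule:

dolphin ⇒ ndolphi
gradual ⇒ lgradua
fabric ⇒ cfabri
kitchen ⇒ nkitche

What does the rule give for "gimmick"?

kgimmic

Looking at the pairs, the operation is to move the last character to the front.
Doing the same to "gimmick": "kgimmic".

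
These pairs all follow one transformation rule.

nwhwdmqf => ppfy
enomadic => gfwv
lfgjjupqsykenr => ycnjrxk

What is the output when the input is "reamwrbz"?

What's happening: shift every letter 7 places backward in the alphabet (wrapping around), then keep every other character starting from the second (positions 2nd, 4th, 6th, ...).
"reamwrbz" → "kxtfpkus" → "xfks".
(Check on "lfgjjupqsykenr": → "eyzccnijlrdxgk" → "ycnjrxk" ✓)

xfks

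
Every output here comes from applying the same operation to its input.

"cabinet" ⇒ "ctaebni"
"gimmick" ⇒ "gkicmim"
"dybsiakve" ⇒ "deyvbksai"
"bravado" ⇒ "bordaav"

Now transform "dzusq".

dqzsu

Each output is the input with this applied: take characters alternately from the front and the back (1st, last, 2nd, 2nd-last, ...).
For "dzusq" the result is "dqzsu".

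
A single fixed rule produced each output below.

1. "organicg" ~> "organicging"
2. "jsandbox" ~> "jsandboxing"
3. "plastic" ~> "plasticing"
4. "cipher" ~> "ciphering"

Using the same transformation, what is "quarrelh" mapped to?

The transformation: append "ing".
So "quarrelh" becomes "quarrelhing".

quarrelhing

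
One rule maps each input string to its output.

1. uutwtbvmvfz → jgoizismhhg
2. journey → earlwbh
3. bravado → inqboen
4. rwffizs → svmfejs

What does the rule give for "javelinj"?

The rule is to shift every letter 13 places forward in the alphabet (wrapping around) — i.e. ROT13, then move the first 3 characters to the end (rotate left by 3).
Starting from "javelinj": after the first operation, "wniryvaw"; after the second, "ryvawwni".

ryvawwni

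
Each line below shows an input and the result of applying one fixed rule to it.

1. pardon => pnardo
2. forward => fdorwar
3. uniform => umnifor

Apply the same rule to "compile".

ceompil

The pattern: swap the first and last characters, then move the last character to the front.
Applying both steps to "compile": "eompilc", then "ceompil".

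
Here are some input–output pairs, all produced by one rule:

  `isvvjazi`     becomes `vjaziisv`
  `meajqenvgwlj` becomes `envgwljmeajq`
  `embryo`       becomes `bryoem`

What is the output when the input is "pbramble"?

In each case the input is transformed by: swap the front and back halves of the string, then move the last character to the front.
On "pbramble": the first step gives "mblepbra", and the second then gives "amblepbr".
(Check on "embryo": → "ryoemb" → "bryoem" ✓)

amblepbr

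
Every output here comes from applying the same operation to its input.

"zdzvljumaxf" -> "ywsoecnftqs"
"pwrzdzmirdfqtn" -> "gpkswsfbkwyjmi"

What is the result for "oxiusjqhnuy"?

rqbnlcjagnh

The pattern: swap the first and last characters, then shift every letter 7 places backward in the alphabet (wrapping around).
"oxiusjqhnuy" → "yxiusjqhnuo" → "rqbnlcjagnh".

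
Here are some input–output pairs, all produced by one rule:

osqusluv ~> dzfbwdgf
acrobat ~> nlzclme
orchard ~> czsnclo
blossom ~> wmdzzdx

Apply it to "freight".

The transformation: shift every letter 11 places forward in the alphabet (wrapping around), then swap each adjacent pair of characters (1↔2, 3↔4, ...).
For "freight", step one produces "qcptrse"; step two turns that into "cqtpsre".

cqtpsre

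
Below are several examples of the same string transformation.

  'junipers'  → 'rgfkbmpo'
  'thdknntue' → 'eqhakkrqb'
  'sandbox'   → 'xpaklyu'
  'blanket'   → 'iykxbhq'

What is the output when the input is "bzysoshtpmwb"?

wypvplqejmyt

In each case the input is transformed by: swap each adjacent pair of characters (1↔2, 3↔4, ...), then shift every letter 3 places backward in the alphabet (wrapping around).
Doing the same to "bzysoshtpmwb": "wypvplqejmyt".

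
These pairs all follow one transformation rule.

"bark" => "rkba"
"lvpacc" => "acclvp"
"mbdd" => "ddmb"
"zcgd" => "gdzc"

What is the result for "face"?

The rule is to swap the front and back halves of the string.
So "face" becomes "cefa".

cefa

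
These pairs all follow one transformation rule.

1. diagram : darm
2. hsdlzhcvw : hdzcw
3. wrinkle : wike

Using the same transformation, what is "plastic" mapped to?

patc

What's happening: keep every other character starting from the first (positions 1st, 3rd, 5th, ...).
"plastic" → "patc".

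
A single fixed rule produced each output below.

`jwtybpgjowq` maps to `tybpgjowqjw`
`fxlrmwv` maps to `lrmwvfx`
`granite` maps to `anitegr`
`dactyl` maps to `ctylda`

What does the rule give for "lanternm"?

The transformation: move the first 2 characters to the end (rotate left by 2).
Doing the same to "lanternm": "nternmla".

nternmla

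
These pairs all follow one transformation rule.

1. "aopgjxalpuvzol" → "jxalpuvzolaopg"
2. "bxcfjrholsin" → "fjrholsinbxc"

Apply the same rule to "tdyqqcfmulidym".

The transformation: swap the front and back halves of the string, then move the last 3 characters to the front (rotate right by 3).
Applying that to "tdyqqcfmulidym" gives "qcfmulidymtdyq".

qcfmulidymtdyq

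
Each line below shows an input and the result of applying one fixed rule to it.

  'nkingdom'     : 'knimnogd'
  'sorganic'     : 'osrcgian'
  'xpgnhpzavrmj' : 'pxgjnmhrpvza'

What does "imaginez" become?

The pattern: move the first character to the end, then take characters alternately from the front and the back (1st, last, 2nd, 2nd-last, ...).
So "imaginez" becomes "miazgein".

miazgein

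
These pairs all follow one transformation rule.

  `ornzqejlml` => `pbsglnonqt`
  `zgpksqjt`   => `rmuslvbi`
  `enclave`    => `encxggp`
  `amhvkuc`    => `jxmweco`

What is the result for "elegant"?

gicpvgn

The pattern: shift every letter 2 places forward in the alphabet (wrapping around), then move the first 2 characters to the end (rotate left by 2).
"elegant" → "gngicpv" → "gicpvgn".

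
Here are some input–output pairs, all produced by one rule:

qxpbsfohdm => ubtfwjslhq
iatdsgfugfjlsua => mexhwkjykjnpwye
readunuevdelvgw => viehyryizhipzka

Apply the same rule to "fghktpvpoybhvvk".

In each case the input is transformed by: shift every letter 4 places forward in the alphabet (wrapping around).
Applying that to "fghktpvpoybhvvk" gives "jkloxtztscflzzo".

jkloxtztscflzzo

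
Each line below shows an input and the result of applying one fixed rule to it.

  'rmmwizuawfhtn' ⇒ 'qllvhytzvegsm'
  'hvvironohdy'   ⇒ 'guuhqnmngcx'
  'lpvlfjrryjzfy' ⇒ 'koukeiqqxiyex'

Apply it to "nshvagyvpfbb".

mrguzfxuoeaa

What's happening: shift every letter 1 place backward in the alphabet (wrapping around).
For "nshvagyvpfbb" the result is "mrguzfxuoeaa".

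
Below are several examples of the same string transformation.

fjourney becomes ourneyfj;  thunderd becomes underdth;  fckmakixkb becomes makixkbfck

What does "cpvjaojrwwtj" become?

What's happening: swap the front and back halves of the string, then move the last 2 characters to the front (rotate right by 2).
Applying both steps to "cpvjaojrwwtj": "jrwwtjcpvjao", then "aojrwwtjcpvj".

aojrwwtjcpvj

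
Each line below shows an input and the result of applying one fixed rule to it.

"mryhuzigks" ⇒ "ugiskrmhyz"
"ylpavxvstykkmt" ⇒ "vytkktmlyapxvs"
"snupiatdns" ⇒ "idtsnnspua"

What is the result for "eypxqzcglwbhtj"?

Each output is the input with this applied: swap each adjacent pair of characters (1↔2, 3↔4, ...), then swap the front and back halves of the string.
For "eypxqzcglwbhtj", step one produces "yexpzqgcwlhbjt"; step two turns that into "cwlhbjtyexpzqg".

cwlhbjtyexpzqg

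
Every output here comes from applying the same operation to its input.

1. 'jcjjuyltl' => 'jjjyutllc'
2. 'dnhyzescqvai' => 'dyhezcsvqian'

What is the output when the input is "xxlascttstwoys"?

xalcstttsowsyx

The rule is to swap each adjacent pair of characters (1↔2, 3↔4, ...), then move the first character to the end.
For "xxlascttstwoys", step one produces "xxalcstttsowsy"; step two turns that into "xalcstttsowsyx".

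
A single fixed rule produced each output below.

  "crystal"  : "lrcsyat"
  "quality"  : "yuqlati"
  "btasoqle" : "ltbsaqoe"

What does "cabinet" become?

Rule — swap each adjacent pair of characters (1↔2, 3↔4, ...), then move the last character to the front.
Working it through for "cabinet": intermediate "acibent", final "taciben".

taciben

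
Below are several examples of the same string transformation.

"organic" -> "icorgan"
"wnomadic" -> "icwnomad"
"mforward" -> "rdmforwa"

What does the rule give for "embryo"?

yoembr

What's happening: move the last 2 characters to the front (rotate right by 2).
"embryo" → "yoembr".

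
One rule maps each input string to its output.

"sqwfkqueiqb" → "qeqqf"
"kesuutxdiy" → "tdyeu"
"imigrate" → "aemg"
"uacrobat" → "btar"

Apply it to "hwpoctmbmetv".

Rule — keep every other character starting from the second (positions 2nd, 4th, 6th, ...), then move the first 2 characters to the end (rotate left by 2).
On "hwpoctmbmetv": the first step gives "wotbev", and the second then gives "tbevwo".

tbevwo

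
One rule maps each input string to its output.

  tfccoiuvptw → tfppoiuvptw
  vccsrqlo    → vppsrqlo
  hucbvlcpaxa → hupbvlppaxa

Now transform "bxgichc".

bxgiphp

Rule — replace every "c" with "p".
So "bxgichc" becomes "bxgiphp".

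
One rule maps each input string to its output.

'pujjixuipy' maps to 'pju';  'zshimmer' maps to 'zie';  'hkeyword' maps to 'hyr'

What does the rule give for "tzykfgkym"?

Each output is the input with this applied: delete the last character, then keep one character in every 3, starting at position 1 (positions 1st, 4th, 7th, ...).
Working it through for "tzykfgkym": intermediate "tzykfgky", final "tkk".
(Check on "pujjixuipy": → "pujjixuip" → "pju" ✓)

tkk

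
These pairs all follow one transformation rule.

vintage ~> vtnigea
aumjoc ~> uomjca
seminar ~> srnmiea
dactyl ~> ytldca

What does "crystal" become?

ytsrlca

In each case the input is transformed by: sort the characters into reverse alphabetical order.
Applying that to "crystal" gives "ytsrlca".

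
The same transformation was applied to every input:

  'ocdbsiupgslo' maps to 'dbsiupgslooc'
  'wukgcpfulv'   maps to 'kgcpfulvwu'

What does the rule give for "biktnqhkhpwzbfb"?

ktnqhkhpwzbfbbi

In each case the input is transformed by: move the first 2 characters to the end (rotate left by 2).
Applying that to "biktnqhkhpwzbfb" gives "ktnqhkhpwzbfbbi".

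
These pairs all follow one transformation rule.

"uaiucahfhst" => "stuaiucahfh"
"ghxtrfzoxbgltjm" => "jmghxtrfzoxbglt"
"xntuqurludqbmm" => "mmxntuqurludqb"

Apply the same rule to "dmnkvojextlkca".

cadmnkvojextlk

The rule is to move the last 2 characters to the front (rotate right by 2).
So "dmnkvojextlkca" becomes "cadmnkvojextlk".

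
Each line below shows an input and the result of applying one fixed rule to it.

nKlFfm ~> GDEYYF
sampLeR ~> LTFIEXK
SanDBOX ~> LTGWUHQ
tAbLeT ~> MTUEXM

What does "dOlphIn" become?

WHEIABG

Rule — shift every letter 7 places backward in the alphabet (wrapping around), then convert every letter to uppercase.
On "dOlphIn": the first step gives "wHeiaBg", and the second then gives "WHEIABG".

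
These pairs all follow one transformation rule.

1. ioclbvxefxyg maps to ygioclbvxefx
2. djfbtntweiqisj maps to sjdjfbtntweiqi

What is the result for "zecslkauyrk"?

Rule — move the last 2 characters to the front (rotate right by 2).
For "zecslkauyrk" the result is "rkzecslkauy".

rkzecslkauy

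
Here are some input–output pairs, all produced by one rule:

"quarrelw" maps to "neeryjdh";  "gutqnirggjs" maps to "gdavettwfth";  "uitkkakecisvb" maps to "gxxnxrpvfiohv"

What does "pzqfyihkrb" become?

Each output is the input with this applied: shift every letter 13 places forward in the alphabet (wrapping around) — i.e. ROT13, then move the first 2 characters to the end (rotate left by 2).
Starting from "pzqfyihkrb": after the first operation, "cmdslvuxeo"; after the second, "dslvuxeocm".
(Check on "quarrelw": → "dhneeryj" → "neeryjdh" ✓)

dslvuxeocm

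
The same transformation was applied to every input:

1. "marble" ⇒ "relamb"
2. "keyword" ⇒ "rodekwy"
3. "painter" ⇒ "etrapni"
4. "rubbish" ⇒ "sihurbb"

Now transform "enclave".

vaenelc

The rule is to swap each adjacent pair of characters (1↔2, 3↔4, ...), then move the last 3 characters to the front (rotate right by 3).
Doing the same to "enclave": "vaenelc".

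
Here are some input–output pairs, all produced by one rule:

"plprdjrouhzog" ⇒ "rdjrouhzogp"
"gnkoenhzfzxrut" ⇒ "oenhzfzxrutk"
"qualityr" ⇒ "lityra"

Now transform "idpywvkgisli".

The transformation: delete the first 2 characters, then move the first character to the end.
For "idpywvkgisli", step one produces "pywvkgisli"; step two turns that into "ywvkgislip".

ywvkgislip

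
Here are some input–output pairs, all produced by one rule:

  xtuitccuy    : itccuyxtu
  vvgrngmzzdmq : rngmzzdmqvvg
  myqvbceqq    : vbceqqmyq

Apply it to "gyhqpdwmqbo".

The transformation: move the first 3 characters to the end (rotate left by 3).
For "gyhqpdwmqbo" the result is "qpdwmqbogyh".

qpdwmqbogyh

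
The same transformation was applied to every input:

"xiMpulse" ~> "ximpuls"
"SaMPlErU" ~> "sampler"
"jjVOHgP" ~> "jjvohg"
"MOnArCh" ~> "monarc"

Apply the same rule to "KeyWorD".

In each case the input is transformed by: delete the last character, then convert every letter to lowercase.
On "KeyWorD": the first step gives "KeyWor", and the second then gives "keywor".
(Check on "xiMpulse": → "xiMpuls" → "ximpuls" ✓)

keywor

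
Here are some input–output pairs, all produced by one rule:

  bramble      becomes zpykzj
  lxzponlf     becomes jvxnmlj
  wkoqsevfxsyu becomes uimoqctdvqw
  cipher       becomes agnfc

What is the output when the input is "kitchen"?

igrafc

Looking at the pairs, the operation is to delete the last character, then shift every letter 2 places backward in the alphabet (wrapping around).
Applying both steps to "kitchen": "kitche", then "igrafc".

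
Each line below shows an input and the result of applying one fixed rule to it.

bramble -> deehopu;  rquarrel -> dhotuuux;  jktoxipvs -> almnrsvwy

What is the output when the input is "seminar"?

dhlpquv

Each output is the input with this applied: shift every letter 3 places forward in the alphabet (wrapping around), then sort the characters into alphabetical order.
On "seminar": the first step gives "vhplqdu", and the second then gives "dhlpquv".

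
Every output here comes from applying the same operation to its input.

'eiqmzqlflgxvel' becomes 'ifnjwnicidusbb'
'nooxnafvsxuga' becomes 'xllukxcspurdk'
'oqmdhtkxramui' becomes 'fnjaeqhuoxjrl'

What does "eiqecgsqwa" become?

The rule is to shift every letter 3 places backward in the alphabet (wrapping around), then swap the first and last characters.
Starting from "eiqecgsqwa": after the first operation, "bfnbzdpntx"; after the second, "xfnbzdpntb".

xfnbzdpntb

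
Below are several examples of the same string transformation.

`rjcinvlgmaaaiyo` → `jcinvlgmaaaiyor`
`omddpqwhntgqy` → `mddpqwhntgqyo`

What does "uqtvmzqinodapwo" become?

qtvmzqinodapwou

The pattern: move the first character to the end.
Applying that to "uqtvmzqinodapwo" gives "qtvmzqinodapwou".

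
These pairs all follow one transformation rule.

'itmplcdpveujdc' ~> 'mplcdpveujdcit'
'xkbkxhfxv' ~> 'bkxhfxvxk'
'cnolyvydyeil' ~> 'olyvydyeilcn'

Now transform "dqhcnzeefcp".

hcnzeefcpdq

The transformation: move the first 2 characters to the end (rotate left by 2).
So "dqhcnzeefcp" becomes "hcnzeefcpdq".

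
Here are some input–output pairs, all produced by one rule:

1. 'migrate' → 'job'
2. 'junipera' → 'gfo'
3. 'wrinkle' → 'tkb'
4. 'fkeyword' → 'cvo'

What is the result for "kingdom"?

Rule — keep one character in every 3, starting at position 1 (positions 1st, 4th, 7th, ...), then shift every letter 3 places backward in the alphabet (wrapping around).
Applying both steps to "kingdom": "kgm", then "hdj".

hdj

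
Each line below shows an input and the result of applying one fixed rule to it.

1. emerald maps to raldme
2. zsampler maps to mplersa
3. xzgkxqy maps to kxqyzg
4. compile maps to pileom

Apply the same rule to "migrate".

rateig

Each output is the input with this applied: delete the first character, then move the first 2 characters to the end (rotate left by 2).
On "migrate": the first step gives "igrate", and the second then gives "rateig".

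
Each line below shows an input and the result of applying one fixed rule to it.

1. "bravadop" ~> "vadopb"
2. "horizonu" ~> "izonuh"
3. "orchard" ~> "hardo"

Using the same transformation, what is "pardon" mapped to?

donp

Each output is the input with this applied: move the first character to the end, then delete the first 2 characters.
Applying that to "pardon" gives "donp".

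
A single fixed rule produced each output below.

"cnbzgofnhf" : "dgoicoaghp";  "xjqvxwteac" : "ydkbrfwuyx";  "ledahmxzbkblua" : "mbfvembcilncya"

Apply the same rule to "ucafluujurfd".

The rule is to take characters alternately from the front and the back (1st, last, 2nd, 2nd-last, ...), then shift every letter 1 place forward in the alphabet (wrapping around).
"ucafluujurfd" → "udcfarfuljuu" → "vedgbsgvmkvv".

vedgbsgvmkvv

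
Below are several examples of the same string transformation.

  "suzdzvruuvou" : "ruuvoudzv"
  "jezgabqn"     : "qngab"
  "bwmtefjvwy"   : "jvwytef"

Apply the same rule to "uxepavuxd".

uxdpav

What's happening: delete the first 3 characters, then move the first 3 characters to the end (rotate left by 3).
Applying both steps to "uxepavuxd": "pavuxd", then "uxdpav".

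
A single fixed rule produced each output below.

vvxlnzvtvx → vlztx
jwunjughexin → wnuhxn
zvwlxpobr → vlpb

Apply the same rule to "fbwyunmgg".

byng

Looking at the pairs, the operation is to keep every other character starting from the second (positions 2nd, 4th, 6th, ...).
Applying that to "fbwyunmgg" gives "byng".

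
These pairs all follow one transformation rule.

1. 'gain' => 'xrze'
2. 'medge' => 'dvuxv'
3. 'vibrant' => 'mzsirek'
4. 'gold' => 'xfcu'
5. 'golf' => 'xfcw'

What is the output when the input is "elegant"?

The pattern: shift every letter 9 places backward in the alphabet (wrapping around).
Doing the same to "elegant": "vcvxrek".

vcvxrek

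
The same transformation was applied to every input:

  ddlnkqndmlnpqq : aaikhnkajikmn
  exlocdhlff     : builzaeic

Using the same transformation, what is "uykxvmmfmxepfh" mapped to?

rvhusjjcjubmc

Looking at the pairs, the operation is to shift every letter 3 places backward in the alphabet (wrapping around), then delete the last character.
For "uykxvmmfmxepfh", step one produces "rvhusjjcjubmce"; step two turns that into "rvhusjjcjubmc".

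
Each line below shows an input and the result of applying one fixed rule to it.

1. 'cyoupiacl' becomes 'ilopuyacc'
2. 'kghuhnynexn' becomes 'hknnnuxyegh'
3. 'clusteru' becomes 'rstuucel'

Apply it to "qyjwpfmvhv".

mpqvvwyfhj

In each case the input is transformed by: sort the characters into alphabetical order, then move the first 3 characters to the end (rotate left by 3).
Working it through for "qyjwpfmvhv": intermediate "fhjmpqvvwy", final "mpqvvwyfhj".
(Check on "kghuhnynexn": → "eghhknnnuxy" → "hknnnuxyegh" ✓)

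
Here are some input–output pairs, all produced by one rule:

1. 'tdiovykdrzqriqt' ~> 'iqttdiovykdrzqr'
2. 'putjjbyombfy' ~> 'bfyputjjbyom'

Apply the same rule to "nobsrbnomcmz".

cmznobsrbnom

The rule is to move the last 3 characters to the front (rotate right by 3).
On "nobsrbnomcmz" that produces "cmznobsrbnom".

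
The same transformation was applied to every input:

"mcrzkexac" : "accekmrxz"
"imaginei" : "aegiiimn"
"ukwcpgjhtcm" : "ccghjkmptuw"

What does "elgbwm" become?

The transformation: sort the characters into alphabetical order.
Applying that to "elgbwm" gives "beglmw".

beglmw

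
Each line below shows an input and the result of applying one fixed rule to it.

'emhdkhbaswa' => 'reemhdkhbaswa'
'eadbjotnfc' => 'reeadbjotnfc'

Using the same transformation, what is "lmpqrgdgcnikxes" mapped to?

relmpqrgdgcnikxes

In each case the input is transformed by: prepend "re".
For "lmpqrgdgcnikxes" the result is "relmpqrgdgcnikxes".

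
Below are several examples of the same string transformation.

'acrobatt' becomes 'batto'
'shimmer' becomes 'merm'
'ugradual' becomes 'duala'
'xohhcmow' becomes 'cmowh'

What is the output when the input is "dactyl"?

ylt

Looking at the pairs, the operation is to delete the first 3 characters, then move the first character to the end.
"dactyl" → "ylt".
(Check on "acrobatt": → "obatt" → "batto" ✓)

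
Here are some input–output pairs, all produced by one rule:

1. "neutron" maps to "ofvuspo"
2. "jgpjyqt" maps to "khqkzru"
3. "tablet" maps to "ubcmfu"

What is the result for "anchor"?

bodips

Rule — shift every letter 1 place forward in the alphabet (wrapping around).
Applying that to "anchor" gives "bodips".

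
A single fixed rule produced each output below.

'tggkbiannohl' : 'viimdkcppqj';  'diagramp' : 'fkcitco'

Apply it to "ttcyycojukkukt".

vveaaeqlwmmwm

The rule is to shift every letter 2 places forward in the alphabet (wrapping around), then delete the last character.
Working it through for "ttcyycojukkukt": intermediate "vveaaeqlwmmwmv", final "vveaaeqlwmmwm".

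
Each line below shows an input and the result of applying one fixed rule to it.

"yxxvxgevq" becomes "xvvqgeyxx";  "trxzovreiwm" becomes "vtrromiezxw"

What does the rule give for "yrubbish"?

The rule is to sort the characters into reverse alphabetical order, then move the first 3 characters to the end (rotate left by 3).
For "yrubbish", step one produces "yusrihbb"; step two turns that into "rihbbyus".

rihbbyus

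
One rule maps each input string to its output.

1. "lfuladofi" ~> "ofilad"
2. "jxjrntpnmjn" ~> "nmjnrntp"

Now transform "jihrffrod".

The pattern: delete the first 3 characters, then swap the front and back halves of the string.
Applying both steps to "jihrffrod": "rffrod", then "rodrff".

rodrff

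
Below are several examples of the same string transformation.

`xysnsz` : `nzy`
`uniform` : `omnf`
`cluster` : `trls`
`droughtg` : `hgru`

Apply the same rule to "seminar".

nrei

Each output is the input with this applied: move the last 3 characters to the front (rotate right by 3), then keep every other character starting from the first (positions 1st, 3rd, 5th, ...).
On "seminar": the first step gives "narsemi", and the second then gives "nrei".
(Check on "xysnsz": → "nszxys" → "nzy" ✓)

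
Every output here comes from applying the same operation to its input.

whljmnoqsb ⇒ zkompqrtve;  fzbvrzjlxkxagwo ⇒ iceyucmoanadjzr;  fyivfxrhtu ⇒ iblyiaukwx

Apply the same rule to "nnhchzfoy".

Rule — shift every letter 3 places forward in the alphabet (wrapping around).
For "nnhchzfoy" the result is "qqkfkcirb".

qqkfkcirb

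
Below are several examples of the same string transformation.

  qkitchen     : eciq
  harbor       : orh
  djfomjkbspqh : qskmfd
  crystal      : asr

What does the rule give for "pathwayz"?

ywtp

Each output is the input with this applied: reverse the string, then keep every other character starting from the second (positions 2nd, 4th, 6th, ...).
On "pathwayz": the first step gives "zyawhtap", and the second then gives "ywtp".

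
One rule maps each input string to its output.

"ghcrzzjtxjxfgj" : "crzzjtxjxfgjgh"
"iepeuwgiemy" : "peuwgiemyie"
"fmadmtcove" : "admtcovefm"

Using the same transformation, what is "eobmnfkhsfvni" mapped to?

The transformation: move the first 2 characters to the end (rotate left by 2).
So "eobmnfkhsfvni" becomes "bmnfkhsfvnieo".

bmnfkhsfvnieo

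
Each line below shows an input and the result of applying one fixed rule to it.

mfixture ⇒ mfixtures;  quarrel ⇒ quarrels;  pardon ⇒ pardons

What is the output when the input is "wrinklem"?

What's happening: append "s".
So "wrinklem" becomes "wrinklems".

wrinklems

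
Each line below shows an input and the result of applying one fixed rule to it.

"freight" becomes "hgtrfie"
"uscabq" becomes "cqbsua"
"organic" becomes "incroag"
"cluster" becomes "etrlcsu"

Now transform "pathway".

Looking at the pairs, the operation is to swap each adjacent pair of characters (1↔2, 3↔4, ...), then move the last 3 characters to the front (rotate right by 3).
Starting from "pathway": after the first operation, "aphtawy"; after the second, "awyapht".
(Check on "uscabq": → "suacqb" → "cqbsua" ✓)

awyapht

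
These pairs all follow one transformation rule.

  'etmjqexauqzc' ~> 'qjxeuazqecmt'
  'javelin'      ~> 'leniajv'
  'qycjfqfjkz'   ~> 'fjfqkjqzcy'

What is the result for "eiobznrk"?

Each output is the input with this applied: move the first 3 characters to the end (rotate left by 3), then swap each adjacent pair of characters (1↔2, 3↔4, ...).
Starting from "eiobznrk": after the first operation, "bznrkeio"; after the second, "zbrnekoi".

zbrnekoi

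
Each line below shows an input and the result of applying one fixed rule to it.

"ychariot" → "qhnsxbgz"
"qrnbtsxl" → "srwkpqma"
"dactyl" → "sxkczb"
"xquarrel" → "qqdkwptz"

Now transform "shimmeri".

The transformation: shift every letter 1 place backward in the alphabet (wrapping around), then swap the front and back halves of the string.
For "shimmeri", step one produces "rghlldqh"; step two turns that into "ldqhrghl".

ldqhrghl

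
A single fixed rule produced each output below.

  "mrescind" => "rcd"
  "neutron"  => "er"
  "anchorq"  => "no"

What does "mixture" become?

iu

In each case the input is transformed by: keep one character in every 3, starting at position 2 (positions 2nd, 5th, 8th, ...).
Doing the same to "mixture": "iu".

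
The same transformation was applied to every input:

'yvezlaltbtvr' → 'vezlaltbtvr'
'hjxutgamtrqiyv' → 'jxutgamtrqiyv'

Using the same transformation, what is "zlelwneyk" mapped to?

lelwneyk

Each output is the input with this applied: delete the first character.
For "zlelwneyk" the result is "lelwneyk".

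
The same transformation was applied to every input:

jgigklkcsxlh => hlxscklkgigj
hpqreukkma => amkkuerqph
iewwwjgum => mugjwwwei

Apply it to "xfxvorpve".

The rule is to reverse the string.
So "xfxvorpve" becomes "evprovxfx".

evprovxfx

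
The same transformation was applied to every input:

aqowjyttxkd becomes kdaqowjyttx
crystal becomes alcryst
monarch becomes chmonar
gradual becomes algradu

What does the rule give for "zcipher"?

Looking at the pairs, the operation is to move the last 2 characters to the front (rotate right by 2).
Doing the same to "zcipher": "erzciph".

erzciph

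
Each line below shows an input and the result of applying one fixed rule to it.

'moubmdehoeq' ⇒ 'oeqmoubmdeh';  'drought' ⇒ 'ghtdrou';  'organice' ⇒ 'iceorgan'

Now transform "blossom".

somblos

What's happening: move the last 3 characters to the front (rotate right by 3).
"blossom" → "somblos".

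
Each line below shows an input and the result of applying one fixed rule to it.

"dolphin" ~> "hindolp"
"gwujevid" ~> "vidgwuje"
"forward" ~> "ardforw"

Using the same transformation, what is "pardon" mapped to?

donpar

What's happening: move the last 3 characters to the front (rotate right by 3).
Applying that to "pardon" gives "donpar".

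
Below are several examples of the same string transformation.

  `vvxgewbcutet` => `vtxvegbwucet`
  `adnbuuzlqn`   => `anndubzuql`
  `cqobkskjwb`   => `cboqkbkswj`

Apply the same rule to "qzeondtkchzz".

qzeznotdckzh

The transformation: move the last character to the front, then swap each adjacent pair of characters (1↔2, 3↔4, ...).
For "qzeondtkchzz", step one produces "zqzeondtkchz"; step two turns that into "qzeznotdckzh".
(Check on "cqobkskjwb": → "bcqobkskjw" → "cboqkbkswj" ✓)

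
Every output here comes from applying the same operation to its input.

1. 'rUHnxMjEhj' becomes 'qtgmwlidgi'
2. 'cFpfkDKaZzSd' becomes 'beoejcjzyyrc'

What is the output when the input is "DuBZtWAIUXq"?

ctaysvzhtwp

The pattern: shift every letter 1 place backward in the alphabet (wrapping around), then convert every letter to lowercase.
Starting from "DuBZtWAIUXq": after the first operation, "CtAYsVZHTWp"; after the second, "ctaysvzhtwp".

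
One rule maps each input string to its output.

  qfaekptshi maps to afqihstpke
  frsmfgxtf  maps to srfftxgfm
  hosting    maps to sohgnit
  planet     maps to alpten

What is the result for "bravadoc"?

The rule is to reverse the string, then move the last 3 characters to the front (rotate right by 3).
On "bravadoc" that produces "arbcodav".
(Check on "planet": → "tenalp" → "alpten" ✓)

arbcodav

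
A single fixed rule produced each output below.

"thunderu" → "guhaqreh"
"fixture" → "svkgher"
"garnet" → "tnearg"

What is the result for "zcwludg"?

Rule — shift every letter 13 places forward in the alphabet (wrapping around) — i.e. ROT13.
Applying that to "zcwludg" gives "mpjyhqt".

mpjyhqt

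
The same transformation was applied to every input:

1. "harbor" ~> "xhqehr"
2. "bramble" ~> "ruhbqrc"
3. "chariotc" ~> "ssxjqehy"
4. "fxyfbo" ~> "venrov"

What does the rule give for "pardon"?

What's happening: shift every letter 10 places backward in the alphabet (wrapping around), then take characters alternately from the front and the back (1st, last, 2nd, 2nd-last, ...).
So "pardon" becomes "fdqeht".

fdqeht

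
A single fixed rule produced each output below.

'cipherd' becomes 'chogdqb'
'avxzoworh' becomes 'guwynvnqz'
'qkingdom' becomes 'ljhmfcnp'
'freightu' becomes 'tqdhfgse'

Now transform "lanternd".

Each output is the input with this applied: swap the first and last characters, then shift every letter 1 place backward in the alphabet (wrapping around).
On "lanternd": the first step gives "danternl", and the second then gives "czmsdqmk".

czmsdqmk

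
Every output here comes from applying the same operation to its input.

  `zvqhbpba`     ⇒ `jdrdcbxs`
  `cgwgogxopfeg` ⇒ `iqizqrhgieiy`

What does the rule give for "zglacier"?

Rule — shift every letter 2 places forward in the alphabet (wrapping around), then move the first 3 characters to the end (rotate left by 3).
For "zglacier", step one produces "bincekgt"; step two turns that into "cekgtbin".

cekgtbin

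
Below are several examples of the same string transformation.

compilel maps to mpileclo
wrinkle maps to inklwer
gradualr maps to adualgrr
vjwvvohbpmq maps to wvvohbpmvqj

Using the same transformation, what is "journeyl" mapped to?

The transformation: swap the first and last characters, then move the first 2 characters to the end (rotate left by 2).
Working it through for "journeyl": intermediate "lourneyj", final "urneyjlo".

urneyjlo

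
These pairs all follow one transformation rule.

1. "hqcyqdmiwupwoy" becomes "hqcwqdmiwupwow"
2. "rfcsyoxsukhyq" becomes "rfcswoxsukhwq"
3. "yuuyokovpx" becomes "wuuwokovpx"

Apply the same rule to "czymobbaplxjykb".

czwmobbaplxjwkb

Looking at the pairs, the operation is to replace every "y" with "w".
Applying that to "czymobbaplxjykb" gives "czwmobbaplxjwkb".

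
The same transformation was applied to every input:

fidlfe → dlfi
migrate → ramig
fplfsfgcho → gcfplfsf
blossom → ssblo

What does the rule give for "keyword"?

wokey

What's happening: delete the last 2 characters, then move the last 2 characters to the front (rotate right by 2).
Doing the same to "keyword": "wokey".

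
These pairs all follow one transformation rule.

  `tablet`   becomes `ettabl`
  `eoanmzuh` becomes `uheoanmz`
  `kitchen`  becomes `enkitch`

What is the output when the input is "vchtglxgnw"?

nwvchtglxg

Rule — move the last 2 characters to the front (rotate right by 2).
So "vchtglxgnw" becomes "nwvchtglxg".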